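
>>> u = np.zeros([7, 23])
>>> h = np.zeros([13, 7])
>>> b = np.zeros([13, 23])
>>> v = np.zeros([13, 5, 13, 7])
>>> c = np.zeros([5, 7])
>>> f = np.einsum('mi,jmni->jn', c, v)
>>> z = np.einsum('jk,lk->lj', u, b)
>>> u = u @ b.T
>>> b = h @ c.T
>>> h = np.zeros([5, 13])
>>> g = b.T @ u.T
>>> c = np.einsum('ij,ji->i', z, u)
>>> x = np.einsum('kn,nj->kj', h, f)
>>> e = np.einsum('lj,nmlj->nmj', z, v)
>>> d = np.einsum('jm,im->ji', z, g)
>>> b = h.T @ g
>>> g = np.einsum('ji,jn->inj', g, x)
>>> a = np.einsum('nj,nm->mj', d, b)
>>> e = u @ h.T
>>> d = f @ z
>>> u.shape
(7, 13)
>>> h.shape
(5, 13)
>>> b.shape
(13, 7)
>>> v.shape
(13, 5, 13, 7)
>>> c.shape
(13,)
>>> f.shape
(13, 13)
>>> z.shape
(13, 7)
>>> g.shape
(7, 13, 5)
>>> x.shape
(5, 13)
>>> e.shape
(7, 5)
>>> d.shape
(13, 7)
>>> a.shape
(7, 5)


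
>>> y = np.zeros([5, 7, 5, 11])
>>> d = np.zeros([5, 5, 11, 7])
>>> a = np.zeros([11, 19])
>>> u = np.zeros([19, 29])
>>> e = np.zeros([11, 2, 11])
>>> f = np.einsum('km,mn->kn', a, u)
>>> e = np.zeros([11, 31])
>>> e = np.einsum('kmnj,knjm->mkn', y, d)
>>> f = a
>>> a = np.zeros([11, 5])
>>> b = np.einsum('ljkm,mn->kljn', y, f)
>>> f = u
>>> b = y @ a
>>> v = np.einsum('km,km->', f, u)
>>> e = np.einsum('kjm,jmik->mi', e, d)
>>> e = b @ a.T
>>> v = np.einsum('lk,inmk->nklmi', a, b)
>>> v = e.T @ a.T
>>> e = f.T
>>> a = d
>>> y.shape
(5, 7, 5, 11)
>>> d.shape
(5, 5, 11, 7)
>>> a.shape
(5, 5, 11, 7)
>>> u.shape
(19, 29)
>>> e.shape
(29, 19)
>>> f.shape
(19, 29)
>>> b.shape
(5, 7, 5, 5)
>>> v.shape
(11, 5, 7, 11)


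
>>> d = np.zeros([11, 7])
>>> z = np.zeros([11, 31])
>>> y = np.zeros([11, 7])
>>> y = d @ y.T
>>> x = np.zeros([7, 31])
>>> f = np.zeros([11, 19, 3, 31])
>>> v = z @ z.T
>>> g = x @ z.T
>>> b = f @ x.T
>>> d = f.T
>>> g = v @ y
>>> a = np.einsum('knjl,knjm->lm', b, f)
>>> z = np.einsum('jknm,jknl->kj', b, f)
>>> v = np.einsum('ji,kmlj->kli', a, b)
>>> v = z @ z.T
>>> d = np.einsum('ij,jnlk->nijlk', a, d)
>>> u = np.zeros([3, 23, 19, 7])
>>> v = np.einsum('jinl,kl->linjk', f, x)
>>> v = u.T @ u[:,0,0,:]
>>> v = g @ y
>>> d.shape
(3, 7, 31, 19, 11)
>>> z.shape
(19, 11)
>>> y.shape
(11, 11)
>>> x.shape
(7, 31)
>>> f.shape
(11, 19, 3, 31)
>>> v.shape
(11, 11)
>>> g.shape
(11, 11)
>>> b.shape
(11, 19, 3, 7)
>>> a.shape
(7, 31)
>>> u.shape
(3, 23, 19, 7)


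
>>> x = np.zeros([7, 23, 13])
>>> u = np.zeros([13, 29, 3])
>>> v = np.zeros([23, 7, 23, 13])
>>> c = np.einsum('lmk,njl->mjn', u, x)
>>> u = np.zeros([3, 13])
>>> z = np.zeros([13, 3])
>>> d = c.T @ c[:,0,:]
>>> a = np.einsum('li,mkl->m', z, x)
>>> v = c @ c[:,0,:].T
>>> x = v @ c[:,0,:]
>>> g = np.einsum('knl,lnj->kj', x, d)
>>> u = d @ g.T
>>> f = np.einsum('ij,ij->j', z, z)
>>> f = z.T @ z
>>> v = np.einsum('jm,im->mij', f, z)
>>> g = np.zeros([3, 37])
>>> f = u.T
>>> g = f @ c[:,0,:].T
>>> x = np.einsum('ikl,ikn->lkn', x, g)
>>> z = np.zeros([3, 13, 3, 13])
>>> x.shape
(7, 23, 29)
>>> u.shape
(7, 23, 29)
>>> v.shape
(3, 13, 3)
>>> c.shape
(29, 23, 7)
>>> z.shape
(3, 13, 3, 13)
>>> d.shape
(7, 23, 7)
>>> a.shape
(7,)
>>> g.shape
(29, 23, 29)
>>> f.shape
(29, 23, 7)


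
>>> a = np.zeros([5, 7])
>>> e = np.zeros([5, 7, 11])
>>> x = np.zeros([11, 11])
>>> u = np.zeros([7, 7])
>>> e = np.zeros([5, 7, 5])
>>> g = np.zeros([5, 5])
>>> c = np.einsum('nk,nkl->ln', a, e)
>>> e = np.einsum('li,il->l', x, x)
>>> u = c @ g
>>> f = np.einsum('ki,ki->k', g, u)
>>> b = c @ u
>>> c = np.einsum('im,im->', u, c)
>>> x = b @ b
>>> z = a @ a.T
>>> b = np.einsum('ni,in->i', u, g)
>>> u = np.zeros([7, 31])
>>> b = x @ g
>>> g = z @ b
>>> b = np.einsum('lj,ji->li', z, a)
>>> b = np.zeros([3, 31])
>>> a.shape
(5, 7)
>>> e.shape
(11,)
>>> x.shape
(5, 5)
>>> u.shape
(7, 31)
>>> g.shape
(5, 5)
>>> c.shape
()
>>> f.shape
(5,)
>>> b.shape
(3, 31)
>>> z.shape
(5, 5)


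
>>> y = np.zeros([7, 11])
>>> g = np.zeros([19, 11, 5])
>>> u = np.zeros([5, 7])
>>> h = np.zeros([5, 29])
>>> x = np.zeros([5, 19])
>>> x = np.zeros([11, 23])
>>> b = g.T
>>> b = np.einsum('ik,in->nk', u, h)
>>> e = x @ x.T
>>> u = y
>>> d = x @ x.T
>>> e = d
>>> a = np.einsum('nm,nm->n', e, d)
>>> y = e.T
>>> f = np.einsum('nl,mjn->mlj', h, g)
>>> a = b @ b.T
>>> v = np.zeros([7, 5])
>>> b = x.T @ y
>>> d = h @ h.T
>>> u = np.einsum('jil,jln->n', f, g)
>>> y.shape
(11, 11)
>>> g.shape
(19, 11, 5)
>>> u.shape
(5,)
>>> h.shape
(5, 29)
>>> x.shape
(11, 23)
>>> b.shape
(23, 11)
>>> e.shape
(11, 11)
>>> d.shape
(5, 5)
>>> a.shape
(29, 29)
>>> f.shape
(19, 29, 11)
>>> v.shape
(7, 5)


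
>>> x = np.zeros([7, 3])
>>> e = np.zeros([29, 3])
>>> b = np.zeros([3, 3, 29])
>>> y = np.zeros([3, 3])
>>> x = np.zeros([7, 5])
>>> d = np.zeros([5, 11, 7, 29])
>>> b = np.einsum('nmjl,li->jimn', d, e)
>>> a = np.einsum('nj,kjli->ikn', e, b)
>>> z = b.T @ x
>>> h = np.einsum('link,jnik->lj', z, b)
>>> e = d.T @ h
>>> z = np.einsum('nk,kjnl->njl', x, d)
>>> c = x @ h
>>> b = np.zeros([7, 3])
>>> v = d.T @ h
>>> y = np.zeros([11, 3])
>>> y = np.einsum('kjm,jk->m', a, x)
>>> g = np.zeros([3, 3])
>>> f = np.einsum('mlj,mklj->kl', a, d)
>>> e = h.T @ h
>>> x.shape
(7, 5)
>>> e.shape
(7, 7)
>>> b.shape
(7, 3)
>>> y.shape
(29,)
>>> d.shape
(5, 11, 7, 29)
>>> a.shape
(5, 7, 29)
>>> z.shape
(7, 11, 29)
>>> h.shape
(5, 7)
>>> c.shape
(7, 7)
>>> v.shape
(29, 7, 11, 7)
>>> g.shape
(3, 3)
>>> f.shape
(11, 7)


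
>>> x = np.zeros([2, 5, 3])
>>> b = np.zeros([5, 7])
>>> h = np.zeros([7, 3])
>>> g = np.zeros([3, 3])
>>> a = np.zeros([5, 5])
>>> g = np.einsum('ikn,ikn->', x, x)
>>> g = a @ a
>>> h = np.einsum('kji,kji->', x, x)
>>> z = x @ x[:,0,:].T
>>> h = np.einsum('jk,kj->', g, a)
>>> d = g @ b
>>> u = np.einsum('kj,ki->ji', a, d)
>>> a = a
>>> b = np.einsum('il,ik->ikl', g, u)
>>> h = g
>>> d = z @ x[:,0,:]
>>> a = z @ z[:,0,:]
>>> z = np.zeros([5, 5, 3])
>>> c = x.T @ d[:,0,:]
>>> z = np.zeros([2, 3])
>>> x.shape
(2, 5, 3)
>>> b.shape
(5, 7, 5)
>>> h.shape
(5, 5)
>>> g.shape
(5, 5)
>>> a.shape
(2, 5, 2)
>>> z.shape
(2, 3)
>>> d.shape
(2, 5, 3)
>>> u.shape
(5, 7)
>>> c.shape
(3, 5, 3)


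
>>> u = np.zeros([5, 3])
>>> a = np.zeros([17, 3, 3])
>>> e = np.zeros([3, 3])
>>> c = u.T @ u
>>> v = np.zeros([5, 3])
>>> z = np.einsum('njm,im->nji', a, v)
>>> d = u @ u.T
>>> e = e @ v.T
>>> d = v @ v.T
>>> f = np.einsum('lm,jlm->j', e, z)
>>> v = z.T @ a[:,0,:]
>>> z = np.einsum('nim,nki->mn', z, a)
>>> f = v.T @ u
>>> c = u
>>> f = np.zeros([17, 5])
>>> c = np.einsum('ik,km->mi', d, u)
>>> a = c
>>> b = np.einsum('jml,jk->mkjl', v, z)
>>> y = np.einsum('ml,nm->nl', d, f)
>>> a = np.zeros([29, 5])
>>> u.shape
(5, 3)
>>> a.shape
(29, 5)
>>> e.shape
(3, 5)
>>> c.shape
(3, 5)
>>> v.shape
(5, 3, 3)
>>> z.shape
(5, 17)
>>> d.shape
(5, 5)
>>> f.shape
(17, 5)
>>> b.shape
(3, 17, 5, 3)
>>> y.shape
(17, 5)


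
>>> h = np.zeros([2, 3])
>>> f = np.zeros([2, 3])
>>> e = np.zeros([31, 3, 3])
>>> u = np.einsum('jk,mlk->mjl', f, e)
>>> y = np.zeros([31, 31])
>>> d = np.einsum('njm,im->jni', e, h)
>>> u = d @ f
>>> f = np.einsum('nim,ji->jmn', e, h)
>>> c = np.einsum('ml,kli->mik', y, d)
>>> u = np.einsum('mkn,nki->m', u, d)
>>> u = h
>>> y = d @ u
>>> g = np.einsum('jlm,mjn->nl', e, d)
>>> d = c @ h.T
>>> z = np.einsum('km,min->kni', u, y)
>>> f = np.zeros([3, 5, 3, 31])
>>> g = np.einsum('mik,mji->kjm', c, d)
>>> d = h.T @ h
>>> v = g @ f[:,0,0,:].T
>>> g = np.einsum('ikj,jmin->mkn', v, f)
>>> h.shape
(2, 3)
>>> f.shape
(3, 5, 3, 31)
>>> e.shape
(31, 3, 3)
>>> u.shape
(2, 3)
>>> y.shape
(3, 31, 3)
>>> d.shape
(3, 3)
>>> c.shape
(31, 2, 3)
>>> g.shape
(5, 2, 31)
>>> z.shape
(2, 3, 31)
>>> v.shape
(3, 2, 3)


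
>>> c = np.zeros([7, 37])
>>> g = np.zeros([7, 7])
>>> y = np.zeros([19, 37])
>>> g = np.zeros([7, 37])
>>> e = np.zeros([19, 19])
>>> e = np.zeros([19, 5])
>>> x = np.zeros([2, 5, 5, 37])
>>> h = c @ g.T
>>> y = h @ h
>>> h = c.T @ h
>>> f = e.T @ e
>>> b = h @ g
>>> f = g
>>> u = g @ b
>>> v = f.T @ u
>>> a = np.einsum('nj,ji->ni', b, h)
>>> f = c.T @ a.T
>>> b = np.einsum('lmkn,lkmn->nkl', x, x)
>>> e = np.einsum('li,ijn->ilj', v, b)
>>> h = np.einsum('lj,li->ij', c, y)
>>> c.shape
(7, 37)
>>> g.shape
(7, 37)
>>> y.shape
(7, 7)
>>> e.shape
(37, 37, 5)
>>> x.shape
(2, 5, 5, 37)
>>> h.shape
(7, 37)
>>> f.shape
(37, 37)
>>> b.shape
(37, 5, 2)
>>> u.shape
(7, 37)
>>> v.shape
(37, 37)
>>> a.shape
(37, 7)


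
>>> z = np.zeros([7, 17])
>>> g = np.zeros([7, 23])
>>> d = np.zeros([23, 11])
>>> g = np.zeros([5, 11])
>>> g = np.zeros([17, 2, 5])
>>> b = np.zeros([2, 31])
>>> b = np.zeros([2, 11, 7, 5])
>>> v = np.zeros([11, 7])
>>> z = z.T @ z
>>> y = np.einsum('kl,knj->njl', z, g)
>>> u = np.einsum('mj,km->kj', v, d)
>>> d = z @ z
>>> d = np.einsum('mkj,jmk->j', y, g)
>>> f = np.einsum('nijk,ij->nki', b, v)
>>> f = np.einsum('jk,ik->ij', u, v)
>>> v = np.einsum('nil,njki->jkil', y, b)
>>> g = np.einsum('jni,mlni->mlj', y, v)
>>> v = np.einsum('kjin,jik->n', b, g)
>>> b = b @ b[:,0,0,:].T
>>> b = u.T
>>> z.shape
(17, 17)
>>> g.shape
(11, 7, 2)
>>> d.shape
(17,)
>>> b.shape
(7, 23)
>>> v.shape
(5,)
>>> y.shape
(2, 5, 17)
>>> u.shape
(23, 7)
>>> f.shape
(11, 23)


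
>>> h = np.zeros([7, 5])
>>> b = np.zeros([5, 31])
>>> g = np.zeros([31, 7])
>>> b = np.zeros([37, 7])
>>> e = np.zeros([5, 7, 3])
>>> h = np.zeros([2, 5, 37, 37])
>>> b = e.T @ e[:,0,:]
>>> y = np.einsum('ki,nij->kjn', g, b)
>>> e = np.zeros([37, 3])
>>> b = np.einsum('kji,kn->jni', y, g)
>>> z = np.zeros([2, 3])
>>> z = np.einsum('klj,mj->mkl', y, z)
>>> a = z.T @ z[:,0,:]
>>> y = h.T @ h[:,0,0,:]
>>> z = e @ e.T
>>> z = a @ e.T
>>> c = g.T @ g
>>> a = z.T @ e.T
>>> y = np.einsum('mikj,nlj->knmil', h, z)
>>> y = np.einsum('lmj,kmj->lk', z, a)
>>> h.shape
(2, 5, 37, 37)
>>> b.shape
(3, 7, 3)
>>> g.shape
(31, 7)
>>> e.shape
(37, 3)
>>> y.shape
(3, 37)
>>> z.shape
(3, 31, 37)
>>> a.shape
(37, 31, 37)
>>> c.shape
(7, 7)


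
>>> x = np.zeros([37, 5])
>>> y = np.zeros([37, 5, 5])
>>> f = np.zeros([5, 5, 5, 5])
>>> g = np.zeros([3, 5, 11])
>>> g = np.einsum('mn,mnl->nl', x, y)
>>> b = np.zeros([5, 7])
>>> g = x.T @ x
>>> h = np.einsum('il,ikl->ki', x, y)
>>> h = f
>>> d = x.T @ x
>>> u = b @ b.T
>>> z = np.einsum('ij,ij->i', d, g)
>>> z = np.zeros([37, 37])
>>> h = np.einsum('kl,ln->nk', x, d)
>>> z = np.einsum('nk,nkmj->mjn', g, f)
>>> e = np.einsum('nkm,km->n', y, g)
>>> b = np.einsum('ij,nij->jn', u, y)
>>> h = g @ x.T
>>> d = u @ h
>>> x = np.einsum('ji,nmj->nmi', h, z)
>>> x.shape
(5, 5, 37)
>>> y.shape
(37, 5, 5)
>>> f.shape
(5, 5, 5, 5)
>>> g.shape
(5, 5)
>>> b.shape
(5, 37)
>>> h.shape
(5, 37)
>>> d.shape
(5, 37)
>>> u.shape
(5, 5)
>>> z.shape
(5, 5, 5)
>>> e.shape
(37,)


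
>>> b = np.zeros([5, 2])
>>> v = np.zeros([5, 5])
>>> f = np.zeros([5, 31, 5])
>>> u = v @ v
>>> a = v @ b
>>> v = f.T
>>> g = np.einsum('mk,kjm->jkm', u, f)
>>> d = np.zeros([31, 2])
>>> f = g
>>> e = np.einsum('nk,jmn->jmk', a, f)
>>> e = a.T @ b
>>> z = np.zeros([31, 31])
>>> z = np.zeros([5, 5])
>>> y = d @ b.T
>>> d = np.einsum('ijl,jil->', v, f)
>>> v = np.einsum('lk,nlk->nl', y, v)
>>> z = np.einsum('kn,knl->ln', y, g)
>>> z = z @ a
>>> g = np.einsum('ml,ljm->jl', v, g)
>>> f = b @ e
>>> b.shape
(5, 2)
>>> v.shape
(5, 31)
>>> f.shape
(5, 2)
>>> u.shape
(5, 5)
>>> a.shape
(5, 2)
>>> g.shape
(5, 31)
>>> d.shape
()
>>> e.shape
(2, 2)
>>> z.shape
(5, 2)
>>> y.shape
(31, 5)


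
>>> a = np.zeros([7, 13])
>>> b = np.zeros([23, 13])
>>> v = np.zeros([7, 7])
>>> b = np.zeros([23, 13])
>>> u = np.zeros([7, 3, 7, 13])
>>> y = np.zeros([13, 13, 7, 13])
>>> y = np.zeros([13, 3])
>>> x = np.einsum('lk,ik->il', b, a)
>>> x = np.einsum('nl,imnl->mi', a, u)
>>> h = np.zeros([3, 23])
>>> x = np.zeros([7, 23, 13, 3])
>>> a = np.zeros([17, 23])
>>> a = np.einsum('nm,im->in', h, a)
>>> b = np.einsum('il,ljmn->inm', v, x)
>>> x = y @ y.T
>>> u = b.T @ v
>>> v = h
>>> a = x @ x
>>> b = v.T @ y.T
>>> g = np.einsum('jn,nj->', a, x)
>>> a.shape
(13, 13)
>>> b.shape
(23, 13)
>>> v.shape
(3, 23)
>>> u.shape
(13, 3, 7)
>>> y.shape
(13, 3)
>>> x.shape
(13, 13)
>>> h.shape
(3, 23)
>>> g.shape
()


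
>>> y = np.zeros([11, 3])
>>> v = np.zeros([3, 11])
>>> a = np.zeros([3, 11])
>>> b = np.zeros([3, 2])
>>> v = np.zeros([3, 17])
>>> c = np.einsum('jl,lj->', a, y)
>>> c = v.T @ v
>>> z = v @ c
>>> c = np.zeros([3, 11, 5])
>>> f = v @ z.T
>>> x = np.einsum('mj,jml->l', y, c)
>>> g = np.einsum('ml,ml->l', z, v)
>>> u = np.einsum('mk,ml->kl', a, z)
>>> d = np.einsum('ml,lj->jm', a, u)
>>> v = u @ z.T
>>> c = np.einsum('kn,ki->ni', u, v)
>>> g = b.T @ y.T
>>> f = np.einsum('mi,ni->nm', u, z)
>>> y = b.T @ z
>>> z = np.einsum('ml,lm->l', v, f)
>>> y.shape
(2, 17)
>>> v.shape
(11, 3)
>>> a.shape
(3, 11)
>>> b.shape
(3, 2)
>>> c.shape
(17, 3)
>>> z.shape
(3,)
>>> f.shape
(3, 11)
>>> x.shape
(5,)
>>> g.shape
(2, 11)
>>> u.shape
(11, 17)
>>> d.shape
(17, 3)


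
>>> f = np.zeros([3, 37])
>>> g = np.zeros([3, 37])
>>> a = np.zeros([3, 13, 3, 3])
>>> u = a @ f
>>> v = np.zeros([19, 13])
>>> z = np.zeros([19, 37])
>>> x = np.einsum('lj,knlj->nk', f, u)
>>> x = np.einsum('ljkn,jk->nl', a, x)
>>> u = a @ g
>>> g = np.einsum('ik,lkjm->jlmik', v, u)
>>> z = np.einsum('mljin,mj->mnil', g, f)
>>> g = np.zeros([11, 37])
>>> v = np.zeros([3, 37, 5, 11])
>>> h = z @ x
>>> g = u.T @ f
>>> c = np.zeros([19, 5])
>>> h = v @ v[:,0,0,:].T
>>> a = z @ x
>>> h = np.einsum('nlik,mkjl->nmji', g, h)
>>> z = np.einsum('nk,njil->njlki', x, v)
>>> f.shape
(3, 37)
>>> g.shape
(37, 3, 13, 37)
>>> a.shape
(3, 13, 19, 3)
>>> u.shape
(3, 13, 3, 37)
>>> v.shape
(3, 37, 5, 11)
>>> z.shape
(3, 37, 11, 3, 5)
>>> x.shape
(3, 3)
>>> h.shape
(37, 3, 5, 13)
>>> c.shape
(19, 5)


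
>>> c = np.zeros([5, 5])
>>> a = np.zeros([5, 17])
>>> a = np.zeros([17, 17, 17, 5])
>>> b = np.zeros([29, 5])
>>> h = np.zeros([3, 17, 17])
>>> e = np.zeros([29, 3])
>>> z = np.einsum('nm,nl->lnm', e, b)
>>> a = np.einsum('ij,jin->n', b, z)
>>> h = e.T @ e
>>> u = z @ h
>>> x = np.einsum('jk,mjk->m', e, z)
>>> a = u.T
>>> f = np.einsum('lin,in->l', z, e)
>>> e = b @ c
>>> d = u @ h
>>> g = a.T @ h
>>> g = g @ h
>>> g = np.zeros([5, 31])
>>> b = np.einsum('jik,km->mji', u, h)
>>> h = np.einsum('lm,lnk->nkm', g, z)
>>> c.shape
(5, 5)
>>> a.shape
(3, 29, 5)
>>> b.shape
(3, 5, 29)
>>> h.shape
(29, 3, 31)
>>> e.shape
(29, 5)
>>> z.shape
(5, 29, 3)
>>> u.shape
(5, 29, 3)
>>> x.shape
(5,)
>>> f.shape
(5,)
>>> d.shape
(5, 29, 3)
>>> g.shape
(5, 31)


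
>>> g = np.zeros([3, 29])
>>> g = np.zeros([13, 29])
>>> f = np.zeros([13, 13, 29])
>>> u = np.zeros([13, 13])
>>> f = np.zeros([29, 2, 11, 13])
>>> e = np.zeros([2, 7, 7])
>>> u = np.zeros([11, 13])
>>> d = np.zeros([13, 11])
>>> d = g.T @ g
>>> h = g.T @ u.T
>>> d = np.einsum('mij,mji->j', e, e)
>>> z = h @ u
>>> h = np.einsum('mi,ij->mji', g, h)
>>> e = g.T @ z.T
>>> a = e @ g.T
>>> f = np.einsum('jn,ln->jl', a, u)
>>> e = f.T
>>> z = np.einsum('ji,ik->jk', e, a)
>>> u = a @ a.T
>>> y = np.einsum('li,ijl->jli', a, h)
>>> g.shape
(13, 29)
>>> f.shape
(29, 11)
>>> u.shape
(29, 29)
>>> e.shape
(11, 29)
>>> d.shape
(7,)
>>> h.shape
(13, 11, 29)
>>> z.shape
(11, 13)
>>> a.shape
(29, 13)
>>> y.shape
(11, 29, 13)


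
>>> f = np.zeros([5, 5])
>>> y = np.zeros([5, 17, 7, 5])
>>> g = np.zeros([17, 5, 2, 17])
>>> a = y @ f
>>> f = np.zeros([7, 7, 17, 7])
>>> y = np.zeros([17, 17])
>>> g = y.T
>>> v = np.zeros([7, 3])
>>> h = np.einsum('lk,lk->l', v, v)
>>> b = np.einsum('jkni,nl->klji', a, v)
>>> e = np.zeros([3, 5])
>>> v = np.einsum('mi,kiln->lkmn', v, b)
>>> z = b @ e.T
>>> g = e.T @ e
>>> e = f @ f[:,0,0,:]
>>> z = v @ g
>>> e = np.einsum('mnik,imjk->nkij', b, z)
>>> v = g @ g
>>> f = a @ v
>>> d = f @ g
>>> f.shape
(5, 17, 7, 5)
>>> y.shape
(17, 17)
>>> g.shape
(5, 5)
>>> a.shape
(5, 17, 7, 5)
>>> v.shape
(5, 5)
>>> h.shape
(7,)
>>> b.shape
(17, 3, 5, 5)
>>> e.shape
(3, 5, 5, 7)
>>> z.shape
(5, 17, 7, 5)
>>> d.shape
(5, 17, 7, 5)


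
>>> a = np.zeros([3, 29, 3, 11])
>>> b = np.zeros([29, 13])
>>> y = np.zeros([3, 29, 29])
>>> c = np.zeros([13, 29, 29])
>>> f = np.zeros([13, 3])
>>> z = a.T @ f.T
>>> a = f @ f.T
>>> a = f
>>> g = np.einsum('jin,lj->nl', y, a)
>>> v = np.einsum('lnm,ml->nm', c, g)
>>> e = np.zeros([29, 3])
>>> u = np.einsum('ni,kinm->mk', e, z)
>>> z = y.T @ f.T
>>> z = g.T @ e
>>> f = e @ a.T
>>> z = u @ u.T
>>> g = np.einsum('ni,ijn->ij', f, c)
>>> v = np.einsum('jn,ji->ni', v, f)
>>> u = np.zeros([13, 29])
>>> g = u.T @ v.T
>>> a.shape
(13, 3)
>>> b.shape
(29, 13)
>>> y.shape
(3, 29, 29)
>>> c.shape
(13, 29, 29)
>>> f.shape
(29, 13)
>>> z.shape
(13, 13)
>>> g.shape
(29, 29)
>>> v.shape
(29, 13)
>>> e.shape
(29, 3)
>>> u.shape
(13, 29)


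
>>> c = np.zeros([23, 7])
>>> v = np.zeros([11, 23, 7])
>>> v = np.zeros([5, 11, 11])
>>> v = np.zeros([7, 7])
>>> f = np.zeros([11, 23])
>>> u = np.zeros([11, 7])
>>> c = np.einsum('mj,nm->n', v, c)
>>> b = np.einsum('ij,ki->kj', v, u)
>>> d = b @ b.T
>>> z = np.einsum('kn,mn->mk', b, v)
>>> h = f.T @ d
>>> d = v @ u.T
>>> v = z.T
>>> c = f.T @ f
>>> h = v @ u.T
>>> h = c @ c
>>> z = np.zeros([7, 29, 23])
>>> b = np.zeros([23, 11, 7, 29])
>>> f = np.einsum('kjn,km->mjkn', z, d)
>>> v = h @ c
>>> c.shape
(23, 23)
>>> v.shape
(23, 23)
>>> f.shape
(11, 29, 7, 23)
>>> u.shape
(11, 7)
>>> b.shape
(23, 11, 7, 29)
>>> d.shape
(7, 11)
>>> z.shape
(7, 29, 23)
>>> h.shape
(23, 23)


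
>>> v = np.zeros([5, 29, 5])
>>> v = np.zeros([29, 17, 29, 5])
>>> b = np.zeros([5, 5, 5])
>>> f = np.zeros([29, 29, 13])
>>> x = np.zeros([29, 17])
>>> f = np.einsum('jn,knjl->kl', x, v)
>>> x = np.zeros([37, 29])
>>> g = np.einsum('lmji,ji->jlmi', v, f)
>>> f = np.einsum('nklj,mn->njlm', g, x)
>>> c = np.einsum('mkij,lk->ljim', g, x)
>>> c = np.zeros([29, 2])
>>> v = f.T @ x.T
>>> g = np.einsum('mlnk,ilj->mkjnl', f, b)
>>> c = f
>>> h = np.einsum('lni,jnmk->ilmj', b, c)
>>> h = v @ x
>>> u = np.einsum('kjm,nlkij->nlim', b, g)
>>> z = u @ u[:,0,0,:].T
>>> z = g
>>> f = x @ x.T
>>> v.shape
(37, 17, 5, 37)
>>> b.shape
(5, 5, 5)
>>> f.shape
(37, 37)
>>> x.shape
(37, 29)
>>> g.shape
(29, 37, 5, 17, 5)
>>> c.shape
(29, 5, 17, 37)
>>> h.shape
(37, 17, 5, 29)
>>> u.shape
(29, 37, 17, 5)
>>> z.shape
(29, 37, 5, 17, 5)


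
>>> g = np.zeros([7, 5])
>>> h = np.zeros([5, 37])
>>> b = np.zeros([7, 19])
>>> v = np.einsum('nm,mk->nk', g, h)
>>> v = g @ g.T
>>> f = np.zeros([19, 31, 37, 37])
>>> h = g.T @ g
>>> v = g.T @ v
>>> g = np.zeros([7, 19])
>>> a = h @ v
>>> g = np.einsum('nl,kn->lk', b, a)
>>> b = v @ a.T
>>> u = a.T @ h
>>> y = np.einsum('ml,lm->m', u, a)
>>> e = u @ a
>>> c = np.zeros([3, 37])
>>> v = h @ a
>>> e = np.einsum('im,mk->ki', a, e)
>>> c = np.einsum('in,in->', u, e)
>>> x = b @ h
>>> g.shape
(19, 5)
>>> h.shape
(5, 5)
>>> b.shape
(5, 5)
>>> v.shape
(5, 7)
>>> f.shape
(19, 31, 37, 37)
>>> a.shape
(5, 7)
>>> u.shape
(7, 5)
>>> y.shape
(7,)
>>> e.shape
(7, 5)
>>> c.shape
()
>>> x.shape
(5, 5)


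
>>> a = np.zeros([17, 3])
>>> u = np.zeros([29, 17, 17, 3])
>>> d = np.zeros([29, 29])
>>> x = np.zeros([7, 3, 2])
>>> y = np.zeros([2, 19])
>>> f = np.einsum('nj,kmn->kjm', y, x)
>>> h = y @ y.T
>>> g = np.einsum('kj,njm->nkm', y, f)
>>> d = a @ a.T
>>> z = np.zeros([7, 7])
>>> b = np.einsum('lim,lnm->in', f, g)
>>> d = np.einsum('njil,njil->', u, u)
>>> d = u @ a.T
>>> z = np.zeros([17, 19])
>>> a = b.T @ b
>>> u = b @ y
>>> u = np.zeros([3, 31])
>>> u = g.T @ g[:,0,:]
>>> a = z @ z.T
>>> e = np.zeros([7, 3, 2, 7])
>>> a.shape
(17, 17)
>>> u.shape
(3, 2, 3)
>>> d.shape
(29, 17, 17, 17)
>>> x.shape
(7, 3, 2)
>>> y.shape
(2, 19)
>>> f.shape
(7, 19, 3)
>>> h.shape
(2, 2)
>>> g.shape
(7, 2, 3)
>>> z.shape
(17, 19)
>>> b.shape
(19, 2)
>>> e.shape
(7, 3, 2, 7)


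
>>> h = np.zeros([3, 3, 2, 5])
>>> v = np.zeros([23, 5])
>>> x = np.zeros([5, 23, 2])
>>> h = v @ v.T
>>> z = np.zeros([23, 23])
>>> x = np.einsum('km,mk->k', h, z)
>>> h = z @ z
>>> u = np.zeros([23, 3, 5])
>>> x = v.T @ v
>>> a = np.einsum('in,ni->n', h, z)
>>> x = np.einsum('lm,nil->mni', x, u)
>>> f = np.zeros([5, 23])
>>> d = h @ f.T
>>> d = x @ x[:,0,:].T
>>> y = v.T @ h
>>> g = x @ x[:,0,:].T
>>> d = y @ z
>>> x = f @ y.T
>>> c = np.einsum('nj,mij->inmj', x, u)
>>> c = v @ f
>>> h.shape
(23, 23)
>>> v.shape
(23, 5)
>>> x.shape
(5, 5)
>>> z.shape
(23, 23)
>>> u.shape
(23, 3, 5)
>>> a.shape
(23,)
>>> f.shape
(5, 23)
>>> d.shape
(5, 23)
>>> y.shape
(5, 23)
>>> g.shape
(5, 23, 5)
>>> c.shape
(23, 23)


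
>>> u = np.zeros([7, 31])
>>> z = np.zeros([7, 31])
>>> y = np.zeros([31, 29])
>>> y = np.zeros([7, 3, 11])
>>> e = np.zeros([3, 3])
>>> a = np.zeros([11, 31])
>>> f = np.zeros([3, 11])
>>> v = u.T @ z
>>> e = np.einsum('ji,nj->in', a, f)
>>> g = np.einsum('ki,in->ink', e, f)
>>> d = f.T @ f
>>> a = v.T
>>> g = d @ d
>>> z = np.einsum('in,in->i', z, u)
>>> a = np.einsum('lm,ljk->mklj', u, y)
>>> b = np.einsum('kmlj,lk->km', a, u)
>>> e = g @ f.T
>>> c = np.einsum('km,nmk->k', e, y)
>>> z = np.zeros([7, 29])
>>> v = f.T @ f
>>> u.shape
(7, 31)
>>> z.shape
(7, 29)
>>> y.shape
(7, 3, 11)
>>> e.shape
(11, 3)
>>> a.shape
(31, 11, 7, 3)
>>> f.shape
(3, 11)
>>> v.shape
(11, 11)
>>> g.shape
(11, 11)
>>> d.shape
(11, 11)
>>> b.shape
(31, 11)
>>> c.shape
(11,)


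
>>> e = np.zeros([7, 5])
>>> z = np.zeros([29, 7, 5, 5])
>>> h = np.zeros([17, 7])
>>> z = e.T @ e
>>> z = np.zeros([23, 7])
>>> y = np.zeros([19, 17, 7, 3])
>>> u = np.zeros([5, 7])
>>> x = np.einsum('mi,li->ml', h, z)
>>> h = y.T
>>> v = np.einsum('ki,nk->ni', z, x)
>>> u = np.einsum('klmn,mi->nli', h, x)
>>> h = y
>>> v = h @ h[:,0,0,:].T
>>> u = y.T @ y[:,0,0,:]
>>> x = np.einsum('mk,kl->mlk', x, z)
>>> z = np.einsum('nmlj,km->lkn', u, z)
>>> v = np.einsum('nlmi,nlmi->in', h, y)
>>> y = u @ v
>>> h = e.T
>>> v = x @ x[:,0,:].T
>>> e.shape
(7, 5)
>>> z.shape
(17, 23, 3)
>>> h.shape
(5, 7)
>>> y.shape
(3, 7, 17, 19)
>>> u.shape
(3, 7, 17, 3)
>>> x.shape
(17, 7, 23)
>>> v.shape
(17, 7, 17)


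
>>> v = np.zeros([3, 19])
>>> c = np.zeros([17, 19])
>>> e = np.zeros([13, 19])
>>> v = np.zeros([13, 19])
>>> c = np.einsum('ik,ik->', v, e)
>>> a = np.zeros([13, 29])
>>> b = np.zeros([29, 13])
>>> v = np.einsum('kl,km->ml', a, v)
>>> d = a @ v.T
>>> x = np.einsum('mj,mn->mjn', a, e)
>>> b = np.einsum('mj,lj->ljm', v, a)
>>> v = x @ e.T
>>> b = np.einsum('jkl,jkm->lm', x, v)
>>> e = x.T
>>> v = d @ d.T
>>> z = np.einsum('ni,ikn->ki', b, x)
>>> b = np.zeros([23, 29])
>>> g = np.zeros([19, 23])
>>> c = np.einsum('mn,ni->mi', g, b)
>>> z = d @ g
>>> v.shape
(13, 13)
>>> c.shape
(19, 29)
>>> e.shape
(19, 29, 13)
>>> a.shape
(13, 29)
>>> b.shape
(23, 29)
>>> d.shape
(13, 19)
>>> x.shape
(13, 29, 19)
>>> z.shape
(13, 23)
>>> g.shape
(19, 23)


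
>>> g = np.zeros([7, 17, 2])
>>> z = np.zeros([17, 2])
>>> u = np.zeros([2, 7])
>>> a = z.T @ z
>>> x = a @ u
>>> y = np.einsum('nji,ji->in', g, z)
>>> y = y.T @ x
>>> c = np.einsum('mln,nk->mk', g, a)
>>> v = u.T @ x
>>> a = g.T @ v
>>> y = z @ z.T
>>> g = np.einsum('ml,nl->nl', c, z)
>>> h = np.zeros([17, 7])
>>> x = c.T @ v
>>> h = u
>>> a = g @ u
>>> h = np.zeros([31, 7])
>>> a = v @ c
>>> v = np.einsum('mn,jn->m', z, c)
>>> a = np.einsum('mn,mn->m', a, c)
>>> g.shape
(17, 2)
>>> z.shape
(17, 2)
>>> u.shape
(2, 7)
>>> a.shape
(7,)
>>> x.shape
(2, 7)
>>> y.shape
(17, 17)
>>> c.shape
(7, 2)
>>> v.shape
(17,)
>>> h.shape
(31, 7)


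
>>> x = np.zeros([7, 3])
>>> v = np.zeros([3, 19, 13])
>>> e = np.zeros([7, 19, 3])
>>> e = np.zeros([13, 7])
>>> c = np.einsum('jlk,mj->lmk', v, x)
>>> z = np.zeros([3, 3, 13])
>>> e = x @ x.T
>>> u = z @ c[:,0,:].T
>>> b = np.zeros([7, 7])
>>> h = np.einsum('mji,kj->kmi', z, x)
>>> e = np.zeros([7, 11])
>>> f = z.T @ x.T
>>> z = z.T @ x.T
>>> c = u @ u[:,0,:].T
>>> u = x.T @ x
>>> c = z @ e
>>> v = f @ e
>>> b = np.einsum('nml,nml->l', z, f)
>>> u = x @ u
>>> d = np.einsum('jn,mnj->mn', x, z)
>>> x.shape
(7, 3)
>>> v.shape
(13, 3, 11)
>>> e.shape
(7, 11)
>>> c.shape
(13, 3, 11)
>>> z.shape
(13, 3, 7)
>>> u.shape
(7, 3)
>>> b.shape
(7,)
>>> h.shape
(7, 3, 13)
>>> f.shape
(13, 3, 7)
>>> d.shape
(13, 3)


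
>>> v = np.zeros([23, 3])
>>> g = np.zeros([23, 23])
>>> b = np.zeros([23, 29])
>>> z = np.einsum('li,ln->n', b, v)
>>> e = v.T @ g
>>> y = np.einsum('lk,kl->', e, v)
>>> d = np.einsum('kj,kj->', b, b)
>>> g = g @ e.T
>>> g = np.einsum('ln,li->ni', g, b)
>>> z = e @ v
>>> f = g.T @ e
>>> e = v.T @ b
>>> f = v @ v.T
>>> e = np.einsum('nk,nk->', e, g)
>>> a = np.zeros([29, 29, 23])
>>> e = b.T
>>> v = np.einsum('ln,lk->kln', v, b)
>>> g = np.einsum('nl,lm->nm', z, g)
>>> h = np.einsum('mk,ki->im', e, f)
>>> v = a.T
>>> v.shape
(23, 29, 29)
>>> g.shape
(3, 29)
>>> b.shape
(23, 29)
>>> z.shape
(3, 3)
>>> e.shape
(29, 23)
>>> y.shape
()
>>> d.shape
()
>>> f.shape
(23, 23)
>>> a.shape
(29, 29, 23)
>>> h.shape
(23, 29)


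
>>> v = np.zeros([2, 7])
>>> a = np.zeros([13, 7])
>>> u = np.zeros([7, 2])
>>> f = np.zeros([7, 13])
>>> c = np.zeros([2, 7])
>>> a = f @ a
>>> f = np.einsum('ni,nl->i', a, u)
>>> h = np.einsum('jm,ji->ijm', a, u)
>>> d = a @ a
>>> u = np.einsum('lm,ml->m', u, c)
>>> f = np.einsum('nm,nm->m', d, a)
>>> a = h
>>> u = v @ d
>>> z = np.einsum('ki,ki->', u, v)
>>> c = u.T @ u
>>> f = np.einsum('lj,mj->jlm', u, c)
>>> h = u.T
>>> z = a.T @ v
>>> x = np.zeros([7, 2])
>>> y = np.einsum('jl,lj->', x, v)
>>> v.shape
(2, 7)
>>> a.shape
(2, 7, 7)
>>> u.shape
(2, 7)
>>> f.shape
(7, 2, 7)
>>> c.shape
(7, 7)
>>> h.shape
(7, 2)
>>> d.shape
(7, 7)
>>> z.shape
(7, 7, 7)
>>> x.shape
(7, 2)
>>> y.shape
()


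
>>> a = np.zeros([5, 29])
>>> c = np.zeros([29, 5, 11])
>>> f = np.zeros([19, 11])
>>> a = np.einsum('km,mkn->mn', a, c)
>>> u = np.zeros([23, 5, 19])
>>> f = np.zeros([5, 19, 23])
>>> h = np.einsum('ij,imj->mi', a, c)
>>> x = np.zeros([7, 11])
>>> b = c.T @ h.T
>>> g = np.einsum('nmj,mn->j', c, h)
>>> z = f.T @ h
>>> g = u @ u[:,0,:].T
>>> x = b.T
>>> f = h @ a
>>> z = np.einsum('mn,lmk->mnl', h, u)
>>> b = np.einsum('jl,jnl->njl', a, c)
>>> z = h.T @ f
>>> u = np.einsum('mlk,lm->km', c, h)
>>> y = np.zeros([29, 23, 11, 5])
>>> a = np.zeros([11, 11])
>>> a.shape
(11, 11)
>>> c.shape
(29, 5, 11)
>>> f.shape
(5, 11)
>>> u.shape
(11, 29)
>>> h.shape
(5, 29)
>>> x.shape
(5, 5, 11)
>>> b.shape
(5, 29, 11)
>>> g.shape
(23, 5, 23)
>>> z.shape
(29, 11)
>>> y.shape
(29, 23, 11, 5)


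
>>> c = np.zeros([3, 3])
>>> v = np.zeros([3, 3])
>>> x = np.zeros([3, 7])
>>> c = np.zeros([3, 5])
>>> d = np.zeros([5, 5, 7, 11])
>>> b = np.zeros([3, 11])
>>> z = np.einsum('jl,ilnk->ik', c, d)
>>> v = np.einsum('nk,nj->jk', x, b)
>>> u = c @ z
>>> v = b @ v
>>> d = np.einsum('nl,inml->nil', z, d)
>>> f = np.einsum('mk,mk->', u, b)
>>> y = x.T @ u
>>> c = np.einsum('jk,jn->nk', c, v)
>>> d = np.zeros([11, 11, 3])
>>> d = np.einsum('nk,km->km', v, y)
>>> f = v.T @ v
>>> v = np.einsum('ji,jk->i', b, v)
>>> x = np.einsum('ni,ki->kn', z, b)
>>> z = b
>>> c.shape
(7, 5)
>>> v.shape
(11,)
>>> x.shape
(3, 5)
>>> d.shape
(7, 11)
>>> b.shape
(3, 11)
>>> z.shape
(3, 11)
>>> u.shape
(3, 11)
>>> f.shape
(7, 7)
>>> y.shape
(7, 11)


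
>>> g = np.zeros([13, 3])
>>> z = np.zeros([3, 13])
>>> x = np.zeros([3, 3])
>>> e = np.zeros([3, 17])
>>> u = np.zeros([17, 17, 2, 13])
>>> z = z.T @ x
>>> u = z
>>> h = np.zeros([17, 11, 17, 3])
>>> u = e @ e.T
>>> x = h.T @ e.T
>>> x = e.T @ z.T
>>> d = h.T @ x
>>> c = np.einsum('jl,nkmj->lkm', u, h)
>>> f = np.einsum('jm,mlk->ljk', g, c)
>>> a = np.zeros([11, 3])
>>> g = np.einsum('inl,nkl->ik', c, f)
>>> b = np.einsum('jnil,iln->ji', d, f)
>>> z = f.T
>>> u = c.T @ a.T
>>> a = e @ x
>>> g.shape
(3, 13)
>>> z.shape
(17, 13, 11)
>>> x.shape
(17, 13)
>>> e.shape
(3, 17)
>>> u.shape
(17, 11, 11)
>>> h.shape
(17, 11, 17, 3)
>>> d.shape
(3, 17, 11, 13)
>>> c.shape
(3, 11, 17)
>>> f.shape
(11, 13, 17)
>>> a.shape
(3, 13)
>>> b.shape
(3, 11)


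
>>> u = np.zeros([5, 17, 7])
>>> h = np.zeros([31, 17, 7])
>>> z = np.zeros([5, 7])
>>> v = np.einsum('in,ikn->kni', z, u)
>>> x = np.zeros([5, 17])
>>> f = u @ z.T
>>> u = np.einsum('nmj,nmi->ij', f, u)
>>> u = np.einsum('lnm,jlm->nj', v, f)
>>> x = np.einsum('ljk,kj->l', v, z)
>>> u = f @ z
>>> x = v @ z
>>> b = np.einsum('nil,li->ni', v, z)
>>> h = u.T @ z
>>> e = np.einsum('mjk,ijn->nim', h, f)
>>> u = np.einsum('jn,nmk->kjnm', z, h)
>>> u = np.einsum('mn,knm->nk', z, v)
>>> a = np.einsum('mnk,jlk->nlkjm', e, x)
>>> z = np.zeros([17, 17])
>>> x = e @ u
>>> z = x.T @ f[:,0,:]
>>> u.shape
(7, 17)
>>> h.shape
(7, 17, 7)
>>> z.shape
(17, 5, 5)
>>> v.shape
(17, 7, 5)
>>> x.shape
(5, 5, 17)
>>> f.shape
(5, 17, 5)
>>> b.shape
(17, 7)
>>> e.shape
(5, 5, 7)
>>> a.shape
(5, 7, 7, 17, 5)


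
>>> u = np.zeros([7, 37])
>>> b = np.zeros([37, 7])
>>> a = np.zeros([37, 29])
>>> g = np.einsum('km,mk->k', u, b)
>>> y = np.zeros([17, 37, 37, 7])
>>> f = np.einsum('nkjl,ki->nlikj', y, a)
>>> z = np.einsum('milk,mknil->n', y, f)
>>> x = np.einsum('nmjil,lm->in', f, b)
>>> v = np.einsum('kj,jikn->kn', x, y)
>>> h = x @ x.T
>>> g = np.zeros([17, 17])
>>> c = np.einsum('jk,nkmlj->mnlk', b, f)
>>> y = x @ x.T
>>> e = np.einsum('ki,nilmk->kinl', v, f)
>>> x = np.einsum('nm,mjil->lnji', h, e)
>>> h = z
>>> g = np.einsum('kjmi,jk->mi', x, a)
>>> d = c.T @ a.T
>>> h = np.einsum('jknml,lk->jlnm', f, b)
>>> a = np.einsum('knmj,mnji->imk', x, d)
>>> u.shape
(7, 37)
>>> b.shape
(37, 7)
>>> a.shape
(37, 7, 29)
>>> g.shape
(7, 17)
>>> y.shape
(37, 37)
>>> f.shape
(17, 7, 29, 37, 37)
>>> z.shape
(29,)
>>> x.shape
(29, 37, 7, 17)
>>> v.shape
(37, 7)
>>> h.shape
(17, 37, 29, 37)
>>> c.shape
(29, 17, 37, 7)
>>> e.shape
(37, 7, 17, 29)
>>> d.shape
(7, 37, 17, 37)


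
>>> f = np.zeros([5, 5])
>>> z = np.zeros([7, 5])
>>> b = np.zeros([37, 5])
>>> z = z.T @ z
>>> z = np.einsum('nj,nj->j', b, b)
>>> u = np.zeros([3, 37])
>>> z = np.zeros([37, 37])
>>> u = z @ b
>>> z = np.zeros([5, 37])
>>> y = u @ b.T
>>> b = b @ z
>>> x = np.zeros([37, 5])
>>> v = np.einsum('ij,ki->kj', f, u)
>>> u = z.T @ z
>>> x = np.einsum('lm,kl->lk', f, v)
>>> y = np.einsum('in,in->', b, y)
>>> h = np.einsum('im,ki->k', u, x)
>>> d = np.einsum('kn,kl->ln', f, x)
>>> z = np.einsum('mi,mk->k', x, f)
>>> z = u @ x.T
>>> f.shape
(5, 5)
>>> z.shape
(37, 5)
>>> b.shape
(37, 37)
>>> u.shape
(37, 37)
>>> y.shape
()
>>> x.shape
(5, 37)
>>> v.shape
(37, 5)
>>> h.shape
(5,)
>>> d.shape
(37, 5)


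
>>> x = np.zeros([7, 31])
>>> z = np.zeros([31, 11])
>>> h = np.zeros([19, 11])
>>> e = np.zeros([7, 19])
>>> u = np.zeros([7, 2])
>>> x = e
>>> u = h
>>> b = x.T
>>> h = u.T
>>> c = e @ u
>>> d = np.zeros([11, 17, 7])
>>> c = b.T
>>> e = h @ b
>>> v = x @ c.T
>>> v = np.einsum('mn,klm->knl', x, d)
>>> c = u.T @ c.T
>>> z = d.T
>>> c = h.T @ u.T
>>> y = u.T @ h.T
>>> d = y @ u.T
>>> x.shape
(7, 19)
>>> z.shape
(7, 17, 11)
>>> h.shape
(11, 19)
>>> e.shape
(11, 7)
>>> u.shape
(19, 11)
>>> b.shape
(19, 7)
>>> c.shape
(19, 19)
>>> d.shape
(11, 19)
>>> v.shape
(11, 19, 17)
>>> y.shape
(11, 11)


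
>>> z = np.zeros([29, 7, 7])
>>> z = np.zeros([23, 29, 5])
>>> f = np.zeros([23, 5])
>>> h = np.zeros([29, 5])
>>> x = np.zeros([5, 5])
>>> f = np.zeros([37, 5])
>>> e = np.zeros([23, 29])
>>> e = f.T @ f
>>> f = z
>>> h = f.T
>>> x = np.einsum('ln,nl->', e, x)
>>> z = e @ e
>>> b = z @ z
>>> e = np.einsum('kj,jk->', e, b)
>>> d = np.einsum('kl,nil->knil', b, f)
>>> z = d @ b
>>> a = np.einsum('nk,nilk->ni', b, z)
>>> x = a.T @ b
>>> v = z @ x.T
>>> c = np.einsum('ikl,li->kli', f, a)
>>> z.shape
(5, 23, 29, 5)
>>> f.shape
(23, 29, 5)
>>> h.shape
(5, 29, 23)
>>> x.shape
(23, 5)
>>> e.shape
()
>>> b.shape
(5, 5)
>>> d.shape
(5, 23, 29, 5)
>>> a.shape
(5, 23)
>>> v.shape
(5, 23, 29, 23)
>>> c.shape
(29, 5, 23)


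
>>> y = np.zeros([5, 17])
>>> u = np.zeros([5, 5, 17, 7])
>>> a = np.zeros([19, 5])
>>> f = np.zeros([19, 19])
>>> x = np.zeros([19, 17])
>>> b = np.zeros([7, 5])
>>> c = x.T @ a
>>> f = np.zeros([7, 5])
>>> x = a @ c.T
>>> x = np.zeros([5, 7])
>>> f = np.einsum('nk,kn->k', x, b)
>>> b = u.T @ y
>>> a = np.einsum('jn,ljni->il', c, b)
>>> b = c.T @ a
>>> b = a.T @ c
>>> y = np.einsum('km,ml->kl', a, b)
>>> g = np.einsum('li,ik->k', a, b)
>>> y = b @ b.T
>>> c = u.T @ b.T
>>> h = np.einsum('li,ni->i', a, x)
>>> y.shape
(7, 7)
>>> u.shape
(5, 5, 17, 7)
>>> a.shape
(17, 7)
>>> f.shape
(7,)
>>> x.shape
(5, 7)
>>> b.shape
(7, 5)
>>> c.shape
(7, 17, 5, 7)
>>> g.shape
(5,)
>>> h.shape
(7,)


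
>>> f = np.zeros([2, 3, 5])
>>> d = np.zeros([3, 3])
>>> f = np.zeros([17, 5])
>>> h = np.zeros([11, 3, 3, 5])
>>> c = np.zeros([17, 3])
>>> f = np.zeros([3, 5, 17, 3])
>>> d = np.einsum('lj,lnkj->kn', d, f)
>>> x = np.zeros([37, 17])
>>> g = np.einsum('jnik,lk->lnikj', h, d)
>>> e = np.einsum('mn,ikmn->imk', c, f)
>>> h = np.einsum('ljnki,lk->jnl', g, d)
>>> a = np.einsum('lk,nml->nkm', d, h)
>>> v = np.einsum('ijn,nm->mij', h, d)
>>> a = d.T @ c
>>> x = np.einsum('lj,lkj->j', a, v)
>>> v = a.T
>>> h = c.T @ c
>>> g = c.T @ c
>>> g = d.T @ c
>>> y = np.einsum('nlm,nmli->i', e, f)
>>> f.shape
(3, 5, 17, 3)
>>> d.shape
(17, 5)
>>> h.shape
(3, 3)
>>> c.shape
(17, 3)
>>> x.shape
(3,)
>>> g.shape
(5, 3)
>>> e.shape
(3, 17, 5)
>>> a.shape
(5, 3)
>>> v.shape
(3, 5)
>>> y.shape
(3,)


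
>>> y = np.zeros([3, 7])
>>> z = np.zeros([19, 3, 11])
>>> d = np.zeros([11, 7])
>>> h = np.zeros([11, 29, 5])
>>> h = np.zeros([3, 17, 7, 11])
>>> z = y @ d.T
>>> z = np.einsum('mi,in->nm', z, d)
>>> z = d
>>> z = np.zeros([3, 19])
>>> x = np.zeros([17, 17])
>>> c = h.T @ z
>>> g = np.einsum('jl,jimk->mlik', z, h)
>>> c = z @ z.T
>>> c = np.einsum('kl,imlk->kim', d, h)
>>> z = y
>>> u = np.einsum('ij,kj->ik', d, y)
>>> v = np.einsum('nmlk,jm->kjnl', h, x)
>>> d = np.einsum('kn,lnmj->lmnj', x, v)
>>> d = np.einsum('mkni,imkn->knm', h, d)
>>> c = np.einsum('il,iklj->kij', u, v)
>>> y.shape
(3, 7)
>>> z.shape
(3, 7)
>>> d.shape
(17, 7, 3)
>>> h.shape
(3, 17, 7, 11)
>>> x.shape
(17, 17)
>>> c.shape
(17, 11, 7)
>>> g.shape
(7, 19, 17, 11)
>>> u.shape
(11, 3)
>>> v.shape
(11, 17, 3, 7)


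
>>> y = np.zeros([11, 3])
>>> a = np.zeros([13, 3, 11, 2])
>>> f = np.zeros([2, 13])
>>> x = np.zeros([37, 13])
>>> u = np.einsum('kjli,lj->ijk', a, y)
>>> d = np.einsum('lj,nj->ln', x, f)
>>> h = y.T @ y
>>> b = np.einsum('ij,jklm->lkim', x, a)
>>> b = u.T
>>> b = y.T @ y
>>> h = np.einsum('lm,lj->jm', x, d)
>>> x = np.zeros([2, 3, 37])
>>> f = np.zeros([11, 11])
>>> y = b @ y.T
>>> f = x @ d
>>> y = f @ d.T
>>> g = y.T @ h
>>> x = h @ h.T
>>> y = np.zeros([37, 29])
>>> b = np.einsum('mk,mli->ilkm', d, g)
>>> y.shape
(37, 29)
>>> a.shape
(13, 3, 11, 2)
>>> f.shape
(2, 3, 2)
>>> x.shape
(2, 2)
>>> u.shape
(2, 3, 13)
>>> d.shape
(37, 2)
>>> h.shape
(2, 13)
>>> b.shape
(13, 3, 2, 37)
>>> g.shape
(37, 3, 13)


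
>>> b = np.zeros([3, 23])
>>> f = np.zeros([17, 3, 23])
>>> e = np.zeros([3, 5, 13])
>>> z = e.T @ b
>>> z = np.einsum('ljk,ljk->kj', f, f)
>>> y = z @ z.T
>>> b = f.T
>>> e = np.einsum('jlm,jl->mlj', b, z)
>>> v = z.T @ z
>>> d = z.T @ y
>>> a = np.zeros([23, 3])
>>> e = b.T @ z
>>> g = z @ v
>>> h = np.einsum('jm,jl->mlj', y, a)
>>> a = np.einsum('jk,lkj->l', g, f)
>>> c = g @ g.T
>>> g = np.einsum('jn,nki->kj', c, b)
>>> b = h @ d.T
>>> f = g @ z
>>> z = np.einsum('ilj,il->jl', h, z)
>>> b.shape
(23, 3, 3)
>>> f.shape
(3, 3)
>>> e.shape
(17, 3, 3)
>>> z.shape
(23, 3)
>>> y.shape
(23, 23)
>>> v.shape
(3, 3)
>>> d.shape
(3, 23)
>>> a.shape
(17,)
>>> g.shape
(3, 23)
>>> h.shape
(23, 3, 23)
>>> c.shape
(23, 23)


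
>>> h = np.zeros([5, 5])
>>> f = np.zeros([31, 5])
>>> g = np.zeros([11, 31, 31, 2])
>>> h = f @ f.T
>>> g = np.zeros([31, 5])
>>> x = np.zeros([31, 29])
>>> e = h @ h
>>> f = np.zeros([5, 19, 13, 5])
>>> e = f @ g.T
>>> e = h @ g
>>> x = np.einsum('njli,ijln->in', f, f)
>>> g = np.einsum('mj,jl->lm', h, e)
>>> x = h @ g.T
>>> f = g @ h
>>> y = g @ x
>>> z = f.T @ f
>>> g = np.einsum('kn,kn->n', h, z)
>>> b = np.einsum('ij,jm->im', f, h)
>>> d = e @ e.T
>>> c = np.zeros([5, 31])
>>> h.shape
(31, 31)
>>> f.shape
(5, 31)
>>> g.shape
(31,)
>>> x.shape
(31, 5)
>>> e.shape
(31, 5)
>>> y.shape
(5, 5)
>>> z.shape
(31, 31)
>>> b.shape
(5, 31)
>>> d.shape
(31, 31)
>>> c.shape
(5, 31)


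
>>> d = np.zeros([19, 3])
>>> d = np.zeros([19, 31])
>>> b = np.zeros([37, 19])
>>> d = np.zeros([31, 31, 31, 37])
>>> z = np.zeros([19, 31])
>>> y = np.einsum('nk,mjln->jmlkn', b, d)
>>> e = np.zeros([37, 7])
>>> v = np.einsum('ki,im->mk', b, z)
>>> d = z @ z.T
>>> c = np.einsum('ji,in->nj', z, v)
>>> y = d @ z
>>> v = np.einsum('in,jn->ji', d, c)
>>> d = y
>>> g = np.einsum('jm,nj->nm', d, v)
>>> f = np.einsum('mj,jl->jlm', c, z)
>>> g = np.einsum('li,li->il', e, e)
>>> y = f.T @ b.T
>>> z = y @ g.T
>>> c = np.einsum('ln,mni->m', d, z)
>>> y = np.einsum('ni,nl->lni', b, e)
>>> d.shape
(19, 31)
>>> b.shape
(37, 19)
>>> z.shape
(37, 31, 7)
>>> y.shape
(7, 37, 19)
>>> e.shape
(37, 7)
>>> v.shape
(37, 19)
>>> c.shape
(37,)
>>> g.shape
(7, 37)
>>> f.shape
(19, 31, 37)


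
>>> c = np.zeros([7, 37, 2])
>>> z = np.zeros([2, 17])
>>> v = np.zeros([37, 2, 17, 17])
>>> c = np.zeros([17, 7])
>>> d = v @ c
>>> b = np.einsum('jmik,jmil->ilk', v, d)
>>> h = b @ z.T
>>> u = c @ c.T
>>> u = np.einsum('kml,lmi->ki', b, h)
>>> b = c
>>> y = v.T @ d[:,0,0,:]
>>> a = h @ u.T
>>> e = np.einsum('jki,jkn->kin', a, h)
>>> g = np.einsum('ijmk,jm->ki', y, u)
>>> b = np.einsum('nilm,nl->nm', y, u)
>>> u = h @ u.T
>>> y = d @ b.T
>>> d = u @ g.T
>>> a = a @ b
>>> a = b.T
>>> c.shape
(17, 7)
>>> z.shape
(2, 17)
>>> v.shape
(37, 2, 17, 17)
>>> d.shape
(17, 7, 7)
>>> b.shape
(17, 7)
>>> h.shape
(17, 7, 2)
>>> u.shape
(17, 7, 17)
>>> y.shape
(37, 2, 17, 17)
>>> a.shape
(7, 17)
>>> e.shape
(7, 17, 2)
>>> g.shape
(7, 17)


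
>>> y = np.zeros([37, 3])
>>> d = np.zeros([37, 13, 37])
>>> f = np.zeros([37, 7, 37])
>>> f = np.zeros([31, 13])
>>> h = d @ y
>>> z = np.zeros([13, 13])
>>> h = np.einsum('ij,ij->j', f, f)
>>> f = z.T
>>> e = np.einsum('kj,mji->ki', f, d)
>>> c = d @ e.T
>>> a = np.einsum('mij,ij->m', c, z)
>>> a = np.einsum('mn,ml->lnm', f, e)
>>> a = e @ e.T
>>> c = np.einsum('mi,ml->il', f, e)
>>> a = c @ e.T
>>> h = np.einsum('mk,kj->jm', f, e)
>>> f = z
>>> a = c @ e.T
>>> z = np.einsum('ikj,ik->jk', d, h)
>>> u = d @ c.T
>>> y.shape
(37, 3)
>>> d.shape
(37, 13, 37)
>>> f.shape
(13, 13)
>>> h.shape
(37, 13)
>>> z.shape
(37, 13)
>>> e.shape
(13, 37)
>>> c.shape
(13, 37)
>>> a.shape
(13, 13)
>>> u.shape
(37, 13, 13)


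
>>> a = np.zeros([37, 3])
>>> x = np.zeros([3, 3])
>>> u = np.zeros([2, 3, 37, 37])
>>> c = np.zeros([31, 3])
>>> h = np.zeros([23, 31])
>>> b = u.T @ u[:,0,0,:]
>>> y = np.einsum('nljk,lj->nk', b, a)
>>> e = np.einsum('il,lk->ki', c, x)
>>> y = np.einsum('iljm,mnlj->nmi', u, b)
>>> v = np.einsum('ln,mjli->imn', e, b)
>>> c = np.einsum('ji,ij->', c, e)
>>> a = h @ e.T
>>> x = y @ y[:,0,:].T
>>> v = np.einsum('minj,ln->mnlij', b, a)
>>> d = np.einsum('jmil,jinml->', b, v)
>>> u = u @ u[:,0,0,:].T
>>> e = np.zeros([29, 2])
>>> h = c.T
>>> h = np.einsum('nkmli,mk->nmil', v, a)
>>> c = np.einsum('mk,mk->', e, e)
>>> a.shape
(23, 3)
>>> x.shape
(37, 37, 37)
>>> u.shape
(2, 3, 37, 2)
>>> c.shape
()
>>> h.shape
(37, 23, 37, 37)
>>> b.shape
(37, 37, 3, 37)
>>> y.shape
(37, 37, 2)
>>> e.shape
(29, 2)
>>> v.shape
(37, 3, 23, 37, 37)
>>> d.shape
()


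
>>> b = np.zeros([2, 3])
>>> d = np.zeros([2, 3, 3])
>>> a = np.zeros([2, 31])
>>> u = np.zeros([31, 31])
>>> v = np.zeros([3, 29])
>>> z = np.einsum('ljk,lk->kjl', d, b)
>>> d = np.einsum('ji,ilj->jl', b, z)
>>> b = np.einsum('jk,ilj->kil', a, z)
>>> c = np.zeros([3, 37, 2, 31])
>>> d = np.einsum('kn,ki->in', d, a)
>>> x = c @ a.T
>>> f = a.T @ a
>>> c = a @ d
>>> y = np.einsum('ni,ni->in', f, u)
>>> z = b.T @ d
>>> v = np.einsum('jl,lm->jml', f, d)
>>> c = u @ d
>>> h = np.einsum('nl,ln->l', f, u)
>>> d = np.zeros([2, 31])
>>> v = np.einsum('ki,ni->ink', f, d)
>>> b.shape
(31, 3, 3)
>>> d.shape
(2, 31)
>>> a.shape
(2, 31)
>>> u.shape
(31, 31)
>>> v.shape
(31, 2, 31)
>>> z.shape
(3, 3, 3)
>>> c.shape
(31, 3)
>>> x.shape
(3, 37, 2, 2)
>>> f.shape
(31, 31)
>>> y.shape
(31, 31)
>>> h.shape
(31,)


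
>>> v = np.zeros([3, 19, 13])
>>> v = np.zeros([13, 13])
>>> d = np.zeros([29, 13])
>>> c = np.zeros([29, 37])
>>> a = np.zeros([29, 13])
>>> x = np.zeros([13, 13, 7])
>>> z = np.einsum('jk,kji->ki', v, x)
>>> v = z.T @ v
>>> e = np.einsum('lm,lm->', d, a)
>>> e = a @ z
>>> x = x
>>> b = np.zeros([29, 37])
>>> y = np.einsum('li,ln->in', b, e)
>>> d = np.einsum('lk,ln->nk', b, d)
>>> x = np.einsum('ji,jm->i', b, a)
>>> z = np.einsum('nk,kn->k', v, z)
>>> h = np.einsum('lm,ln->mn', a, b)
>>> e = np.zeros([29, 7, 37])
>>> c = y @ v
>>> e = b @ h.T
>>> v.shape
(7, 13)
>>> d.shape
(13, 37)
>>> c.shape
(37, 13)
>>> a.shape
(29, 13)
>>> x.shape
(37,)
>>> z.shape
(13,)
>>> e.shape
(29, 13)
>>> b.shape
(29, 37)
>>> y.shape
(37, 7)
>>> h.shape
(13, 37)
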